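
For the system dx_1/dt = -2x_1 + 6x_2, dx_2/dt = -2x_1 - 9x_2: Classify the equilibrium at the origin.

A = [[-2,6],[-2,-9]]; det(A-λI) = λ^2 + 11λ + 30.
λ = -6, -5: both negative.

stable node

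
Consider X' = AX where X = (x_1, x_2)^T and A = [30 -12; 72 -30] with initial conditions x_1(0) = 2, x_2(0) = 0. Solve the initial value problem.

Coefficient matrix A = [[30, -12], [72, -30]].
Characteristic polynomial det(A - λI) = λ^2 - 36 = 0.
Eigenvalues λ = 6, -6.
For λ=6: (A-λI) row 1 is [24, -12], so an eigenvector is (1, 2).
For λ=-6: (A-λI) row 1 is [36, -12], so an eigenvector is (1, 3).
General solution: K_1e^(6t)(1,2) + K_2e^(-6t)(1,3).
Applying x_1(0)=2, x_2(0)=0 gives K_1=6, K_2=-4.

x_1(t) = 6e^(6t) - 4e^(-6t), x_2(t) = 12e^(6t) - 12e^(-6t)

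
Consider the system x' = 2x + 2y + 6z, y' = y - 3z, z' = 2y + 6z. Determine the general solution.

Coefficient matrix A = [[2, 2, 6], [0, 1, -3], [0, 2, 6]].
det(A - λI) = 0 gives eigenvalues λ = 4, 3, 2.
For λ=4: eigenvector (2,-1,1).
For λ=3: eigenvector (-6,3,-2).
For λ=2: eigenvector (1,0,0).
General solution: c_1e^(4t)(2,-1,1) + c_2e^(3t)(-6,3,-2) + c_3e^(2t)(1,0,0).

x(t) = 2c_1e^(4t) - 6c_2e^(3t) + c_3e^(2t), y(t) = -c_1e^(4t) + 3c_2e^(3t), z(t) = c_1e^(4t) - 2c_2e^(3t)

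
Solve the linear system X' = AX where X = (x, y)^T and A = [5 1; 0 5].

Coefficient matrix A = [[5, 1], [0, 5]].
Characteristic polynomial det(A - λI) = λ^2 - 10λ + 25 = 0.
Single eigenvalue λ = 5 with algebraic multiplicity 2.
Eigenvector v = (1,0); generalized eigenvector w with (A-λI)w=v is (-3,1).
General solution: e^(5t)[K_1·v + K_2·(t·v + w)].

x(t) = K_1e^(5t) + K_2te^(5t) - 3K_2e^(5t), y(t) = K_2e^(5t)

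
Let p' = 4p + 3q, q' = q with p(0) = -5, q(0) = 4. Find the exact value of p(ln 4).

A = [[4,3],[0,1]]; eigenvalues λ = 4, 1.
Eigenvectors: (-1,0) for λ=4, (1,-1) for λ=1.
From the initial condition, c_1 = 1, c_2 = -4.
p(ln 4) = (1)(4^4)(-1) + (-4)(4^1)(1) = -272.

-272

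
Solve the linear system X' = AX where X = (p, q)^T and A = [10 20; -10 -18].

Coefficient matrix A = [[10, 20], [-10, -18]].
Characteristic polynomial det(A - λI) = λ^2 + 8λ + 20 = 0.
Eigenvalues λ = -4 ± 2i (complex conjugate pair).
For λ=-4+2i: an eigenvector is (-1,1) - i(3,-2) = (-1 - 3i, 1 + 2i).
A real fundamental pair from Re and Im of e^((-4+2i)t)v: X_1 = e^(-4t)(cos(2t)·(-1,1) + sin(2t)·(3,-2)), X_2 = e^(-4t)(sin(2t)·(-1,1) - cos(2t)·(3,-2)).
General solution: C_1X_1 + C_2X_2.

p(t) = 3C_1e^(-4t)sin(2t) - C_1e^(-4t)cos(2t) - C_2e^(-4t)sin(2t) - 3C_2e^(-4t)cos(2t), q(t) = -2C_1e^(-4t)sin(2t) + C_1e^(-4t)cos(2t) + C_2e^(-4t)sin(2t) + 2C_2e^(-4t)cos(2t)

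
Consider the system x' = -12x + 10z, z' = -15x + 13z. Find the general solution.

Coefficient matrix A = [[-12, 10], [-15, 13]].
Characteristic polynomial det(A - λI) = λ^2 - λ - 6 = 0.
Eigenvalues λ = -2, 3.
For λ=-2: (A-λI) row 1 is [-10, 10], so an eigenvector is (-1, -1).
For λ=3: (A-λI) row 1 is [-15, 10], so an eigenvector is (2, 3).
General solution: C_1e^(-2t)(-1,-1) + C_2e^(3t)(2,3).

x(t) = -C_1e^(-2t) + 2C_2e^(3t), z(t) = -C_1e^(-2t) + 3C_2e^(3t)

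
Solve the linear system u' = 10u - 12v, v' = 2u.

Coefficient matrix A = [[10, -12], [2, 0]].
Characteristic polynomial det(A - λI) = λ^2 - 10λ + 24 = 0.
Eigenvalues λ = 4, 6.
For λ=4: (A-λI) row 1 is [6, -12], so an eigenvector is (2, 1).
For λ=6: (A-λI) row 1 is [4, -12], so an eigenvector is (3, 1).
General solution: K_1e^(4t)(2,1) + K_2e^(6t)(3,1).

u(t) = 2K_1e^(4t) + 3K_2e^(6t), v(t) = K_1e^(4t) + K_2e^(6t)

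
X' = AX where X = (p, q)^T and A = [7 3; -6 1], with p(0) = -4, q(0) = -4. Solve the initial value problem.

p(t) = -8e^(4t)sin(3t) - 4e^(4t)cos(3t), q(t) = 12e^(4t)sin(3t) - 4e^(4t)cos(3t)

Coefficient matrix A = [[7, 3], [-6, 1]].
Characteristic polynomial det(A - λI) = λ^2 - 8λ + 25 = 0.
Eigenvalues λ = 4 ± 3i (complex conjugate pair).
For λ=4+3i: an eigenvector is (1,-1) - i(0,-1) = (1, -1 + i).
A real fundamental pair from Re and Im of e^((4+3i)t)v: X_1 = e^(4t)(cos(3t)·(1,-1) + sin(3t)·(0,-1)), X_2 = e^(4t)(sin(3t)·(1,-1) - cos(3t)·(0,-1)).
General solution: C_1X_1 + C_2X_2.
Applying p(0)=-4, q(0)=-4 gives C_1=-4, C_2=-8.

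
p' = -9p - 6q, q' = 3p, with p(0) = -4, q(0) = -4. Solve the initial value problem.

Coefficient matrix A = [[-9, -6], [3, 0]].
Characteristic polynomial det(A - λI) = λ^2 + 9λ + 18 = 0.
Eigenvalues λ = -3, -6.
For λ=-3: (A-λI) row 1 is [-6, -6], so an eigenvector is (-1, 1).
For λ=-6: (A-λI) row 1 is [-3, -6], so an eigenvector is (2, -1).
General solution: c_1e^(-3t)(-1,1) + c_2e^(-6t)(2,-1).
Applying p(0)=-4, q(0)=-4 gives c_1=-12, c_2=-8.

p(t) = 12e^(-3t) - 16e^(-6t), q(t) = -12e^(-3t) + 8e^(-6t)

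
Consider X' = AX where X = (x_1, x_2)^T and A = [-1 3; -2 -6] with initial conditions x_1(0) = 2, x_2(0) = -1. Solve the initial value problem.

Coefficient matrix A = [[-1, 3], [-2, -6]].
Characteristic polynomial det(A - λI) = λ^2 + 7λ + 12 = 0.
Eigenvalues λ = -4, -3.
For λ=-4: (A-λI) row 1 is [3, 3], so an eigenvector is (1, -1).
For λ=-3: (A-λI) row 1 is [2, 3], so an eigenvector is (-3, 2).
General solution: C_1e^(-4t)(1,-1) + C_2e^(-3t)(-3,2).
Applying x_1(0)=2, x_2(0)=-1 gives C_1=-1, C_2=-1.

x_1(t) = 3e^(-3t) - e^(-4t), x_2(t) = -2e^(-3t) + e^(-4t)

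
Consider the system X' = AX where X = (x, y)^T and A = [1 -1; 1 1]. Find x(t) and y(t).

x(t) = C_1e^(t)sin(t) - C_2e^(t)cos(t), y(t) = -C_1e^(t)cos(t) - C_2e^(t)sin(t)

Coefficient matrix A = [[1, -1], [1, 1]].
Characteristic polynomial det(A - λI) = λ^2 - 2λ + 2 = 0.
Eigenvalues λ = 1 ± i (complex conjugate pair).
For λ=1+i: an eigenvector is (0,-1) - i(1,0) = (0 - i, -1).
A real fundamental pair from Re and Im of e^((1+i)t)v: X_1 = e^(t)(cos(t)·(0,-1) + sin(t)·(1,0)), X_2 = e^(t)(sin(t)·(0,-1) - cos(t)·(1,0)).
General solution: C_1X_1 + C_2X_2.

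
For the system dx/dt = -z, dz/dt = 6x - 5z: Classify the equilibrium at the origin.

stable node

A = [[0,-1],[6,-5]]; det(A-λI) = λ^2 + 5λ + 6.
λ = -3, -2: both negative.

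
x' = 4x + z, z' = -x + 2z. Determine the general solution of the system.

Coefficient matrix A = [[4, 1], [-1, 2]].
Characteristic polynomial det(A - λI) = λ^2 - 6λ + 9 = 0.
Single eigenvalue λ = 3 with algebraic multiplicity 2.
Eigenvector v = (1,-1); generalized eigenvector w with (A-λI)w=v is (2,-1).
General solution: e^(3t)[C_1·v + C_2·(t·v + w)].

x(t) = C_1e^(3t) + C_2te^(3t) + 2C_2e^(3t), z(t) = -C_1e^(3t) - C_2te^(3t) - C_2e^(3t)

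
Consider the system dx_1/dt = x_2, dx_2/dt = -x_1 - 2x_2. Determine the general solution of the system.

x_1(t) = -c_1e^(-t) - c_2te^(-t) - c_2e^(-t), x_2(t) = c_1e^(-t) + c_2te^(-t)

Coefficient matrix A = [[0, 1], [-1, -2]].
Characteristic polynomial det(A - λI) = λ^2 + 2λ + 1 = 0.
Single eigenvalue λ = -1 with algebraic multiplicity 2.
Eigenvector v = (-1,1); generalized eigenvector w with (A-λI)w=v is (-1,0).
General solution: e^(-t)[c_1·v + c_2·(t·v + w)].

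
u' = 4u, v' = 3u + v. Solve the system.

u(t) = -K_1e^(4t), v(t) = -K_1e^(4t) + K_2e^(t)

Coefficient matrix A = [[4, 0], [3, 1]].
Characteristic polynomial det(A - λI) = λ^2 - 5λ + 4 = 0.
Eigenvalues λ = 4, 1.
For λ=4: (A-λI) row 2 is [3, -3], so an eigenvector is (-1, -1).
For λ=1: (A-λI) row 1 is [3, 0], so an eigenvector is (0, 1).
General solution: K_1e^(4t)(-1,-1) + K_2e^(t)(0,1).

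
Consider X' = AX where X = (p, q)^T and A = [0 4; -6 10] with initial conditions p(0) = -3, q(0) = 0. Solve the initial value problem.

Coefficient matrix A = [[0, 4], [-6, 10]].
Characteristic polynomial det(A - λI) = λ^2 - 10λ + 24 = 0.
Eigenvalues λ = 6, 4.
For λ=6: (A-λI) row 1 is [-6, 4], so an eigenvector is (2, 3).
For λ=4: (A-λI) row 1 is [-4, 4], so an eigenvector is (-1, -1).
General solution: C_1e^(6t)(2,3) + C_2e^(4t)(-1,-1).
Applying p(0)=-3, q(0)=0 gives C_1=3, C_2=9.

p(t) = 6e^(6t) - 9e^(4t), q(t) = 9e^(6t) - 9e^(4t)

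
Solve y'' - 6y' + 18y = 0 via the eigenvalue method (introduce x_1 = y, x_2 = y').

Let x_1 = y, x_2 = y'. Then x_1' = x_2 and x_2' = -18x_1 + 6x_2.
A = [[0,1],[-18,6]]; det(A-λI) = λ^2 - 6λ + 18.
Eigenvalues λ = 3 ± 3i.

y(t) = K_1e^(3t)cos(3t) + K_2e^(3t)sin(3t)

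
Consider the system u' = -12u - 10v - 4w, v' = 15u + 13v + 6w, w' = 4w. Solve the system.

u(t) = K_1e^(-2t) - 4K_2e^(4t) - 2K_3e^(3t), v(t) = -K_1e^(-2t) + 6K_2e^(4t) + 3K_3e^(3t), w(t) = K_2e^(4t)

Coefficient matrix A = [[-12, -10, -4], [15, 13, 6], [0, 0, 4]].
det(A - λI) = 0 gives eigenvalues λ = -2, 4, 3.
For λ=-2: eigenvector (1,-1,0).
For λ=4: eigenvector (-4,6,1).
For λ=3: eigenvector (-2,3,0).
General solution: K_1e^(-2t)(1,-1,0) + K_2e^(4t)(-4,6,1) + K_3e^(3t)(-2,3,0).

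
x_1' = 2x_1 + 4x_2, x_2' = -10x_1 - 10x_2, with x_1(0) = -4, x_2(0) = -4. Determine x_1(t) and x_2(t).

x_1(t) = -20e^(-4t)sin(2t) - 4e^(-4t)cos(2t), x_2(t) = 32e^(-4t)sin(2t) - 4e^(-4t)cos(2t)

Coefficient matrix A = [[2, 4], [-10, -10]].
Characteristic polynomial det(A - λI) = λ^2 + 8λ + 20 = 0.
Eigenvalues λ = -4 ± 2i (complex conjugate pair).
For λ=-4+2i: an eigenvector is (1,-2) - i(-1,1) = (1 + i, -2 - i).
A real fundamental pair from Re and Im of e^((-4+2i)t)v: X_1 = e^(-4t)(cos(2t)·(1,-2) + sin(2t)·(-1,1)), X_2 = e^(-4t)(sin(2t)·(1,-2) - cos(2t)·(-1,1)).
General solution: K_1X_1 + K_2X_2.
Applying x_1(0)=-4, x_2(0)=-4 gives K_1=8, K_2=-12.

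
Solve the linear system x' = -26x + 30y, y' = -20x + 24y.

x(t) = 3c_1e^(-6t) - c_2e^(4t), y(t) = 2c_1e^(-6t) - c_2e^(4t)

Coefficient matrix A = [[-26, 30], [-20, 24]].
Characteristic polynomial det(A - λI) = λ^2 + 2λ - 24 = 0.
Eigenvalues λ = -6, 4.
For λ=-6: (A-λI) row 1 is [-20, 30], so an eigenvector is (3, 2).
For λ=4: (A-λI) row 1 is [-30, 30], so an eigenvector is (-1, -1).
General solution: c_1e^(-6t)(3,2) + c_2e^(4t)(-1,-1).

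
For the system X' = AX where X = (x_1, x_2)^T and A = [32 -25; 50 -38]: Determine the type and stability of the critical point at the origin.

stable spiral

A = [[32,-25],[50,-38]]; det(A-λI) = λ^2 + 6λ + 34.
λ = -3 ± 5i: negative real part.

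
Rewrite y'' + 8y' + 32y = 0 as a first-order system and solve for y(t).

y(t) = K_1e^(-4t)cos(4t) + K_2e^(-4t)sin(4t)

Let x_1 = y, x_2 = y'. Then x_1' = x_2 and x_2' = -32x_1 - 8x_2.
A = [[0,1],[-32,-8]]; det(A-λI) = λ^2 + 8λ + 32.
Eigenvalues λ = -4 ± 4i.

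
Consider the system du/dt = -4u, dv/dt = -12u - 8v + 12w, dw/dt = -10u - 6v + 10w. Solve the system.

u(t) = c_1e^(-4t), v(t) = 3c_1e^(-4t) + 2c_2e^(-2t) - c_3e^(4t), w(t) = 2c_1e^(-4t) + c_2e^(-2t) - c_3e^(4t)

Coefficient matrix A = [[-4, 0, 0], [-12, -8, 12], [-10, -6, 10]].
det(A - λI) = 0 gives eigenvalues λ = -4, -2, 4.
For λ=-4: eigenvector (1,3,2).
For λ=-2: eigenvector (0,2,1).
For λ=4: eigenvector (0,-1,-1).
General solution: c_1e^(-4t)(1,3,2) + c_2e^(-2t)(0,2,1) + c_3e^(4t)(0,-1,-1).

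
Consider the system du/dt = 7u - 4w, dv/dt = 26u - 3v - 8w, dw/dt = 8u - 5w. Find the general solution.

u(t) = c_1e^(-t) - c_3e^(3t), v(t) = 5c_1e^(-t) + c_2e^(-3t) - 3c_3e^(3t), w(t) = 2c_1e^(-t) - c_3e^(3t)

Coefficient matrix A = [[7, 0, -4], [26, -3, -8], [8, 0, -5]].
det(A - λI) = 0 gives eigenvalues λ = -1, -3, 3.
For λ=-1: eigenvector (1,5,2).
For λ=-3: eigenvector (0,1,0).
For λ=3: eigenvector (-1,-3,-1).
General solution: c_1e^(-t)(1,5,2) + c_2e^(-3t)(0,1,0) + c_3e^(3t)(-1,-3,-1).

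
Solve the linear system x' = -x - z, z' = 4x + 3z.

Coefficient matrix A = [[-1, -1], [4, 3]].
Characteristic polynomial det(A - λI) = λ^2 - 2λ + 1 = 0.
Single eigenvalue λ = 1 with algebraic multiplicity 2.
Eigenvector v = (1,-2); generalized eigenvector w with (A-λI)w=v is (0,-1).
General solution: e^(t)[c_1·v + c_2·(t·v + w)].

x(t) = c_1e^(t) + c_2te^(t), z(t) = -2c_1e^(t) - 2c_2te^(t) - c_2e^(t)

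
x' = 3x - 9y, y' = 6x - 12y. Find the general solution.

x(t) = -c_1e^(-6t) - 3c_2e^(-3t), y(t) = -c_1e^(-6t) - 2c_2e^(-3t)

Coefficient matrix A = [[3, -9], [6, -12]].
Characteristic polynomial det(A - λI) = λ^2 + 9λ + 18 = 0.
Eigenvalues λ = -6, -3.
For λ=-6: (A-λI) row 1 is [9, -9], so an eigenvector is (-1, -1).
For λ=-3: (A-λI) row 1 is [6, -9], so an eigenvector is (-3, -2).
General solution: c_1e^(-6t)(-1,-1) + c_2e^(-3t)(-3,-2).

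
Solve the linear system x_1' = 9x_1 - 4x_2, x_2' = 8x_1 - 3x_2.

x_1(t) = K_1e^(5t) + K_2e^(t), x_2(t) = K_1e^(5t) + 2K_2e^(t)

Coefficient matrix A = [[9, -4], [8, -3]].
Characteristic polynomial det(A - λI) = λ^2 - 6λ + 5 = 0.
Eigenvalues λ = 5, 1.
For λ=5: (A-λI) row 1 is [4, -4], so an eigenvector is (1, 1).
For λ=1: (A-λI) row 1 is [8, -4], so an eigenvector is (1, 2).
General solution: K_1e^(5t)(1,1) + K_2e^(t)(1,2).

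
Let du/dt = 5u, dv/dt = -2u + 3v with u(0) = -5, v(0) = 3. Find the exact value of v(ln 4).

A = [[5,0],[-2,3]]; eigenvalues λ = 3, 5.
Eigenvectors: (0,-1) for λ=3, (1,-1) for λ=5.
From the initial condition, c_1 = 2, c_2 = -5.
v(ln 4) = (2)(4^3)(-1) + (-5)(4^5)(-1) = 4992.

4992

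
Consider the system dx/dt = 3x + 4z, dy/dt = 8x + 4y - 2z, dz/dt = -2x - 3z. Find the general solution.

Coefficient matrix A = [[3, 0, 4], [8, 4, -2], [-2, 0, -3]].
det(A - λI) = 0 gives eigenvalues λ = -1, 4, 1.
For λ=-1: eigenvector (-1,2,1).
For λ=4: eigenvector (0,1,0).
For λ=1: eigenvector (2,-6,-1).
General solution: c_1e^(-t)(-1,2,1) + c_2e^(4t)(0,1,0) + c_3e^(t)(2,-6,-1).

x(t) = -c_1e^(-t) + 2c_3e^(t), y(t) = 2c_1e^(-t) + c_2e^(4t) - 6c_3e^(t), z(t) = c_1e^(-t) - c_3e^(t)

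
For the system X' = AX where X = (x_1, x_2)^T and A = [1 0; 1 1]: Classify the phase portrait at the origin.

A = [[1,0],[1,1]]; det(A-λI) = λ^2 - 2λ + 1.
repeated λ = 1 with a single eigenvector.

unstable improper node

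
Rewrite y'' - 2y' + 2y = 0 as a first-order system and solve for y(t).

y(t) = C_1e^(t)cos(t) + C_2e^(t)sin(t)

Let x_1 = y, x_2 = y'. Then x_1' = x_2 and x_2' = -2x_1 + 2x_2.
A = [[0,1],[-2,2]]; det(A-λI) = λ^2 - 2λ + 2.
Eigenvalues λ = 1 ± i.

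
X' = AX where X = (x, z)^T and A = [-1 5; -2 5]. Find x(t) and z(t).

Coefficient matrix A = [[-1, 5], [-2, 5]].
Characteristic polynomial det(A - λI) = λ^2 - 4λ + 5 = 0.
Eigenvalues λ = 2 ± i (complex conjugate pair).
For λ=2+i: an eigenvector is (-2,-1) - i(1,1) = (-2 - i, -1 - i).
A real fundamental pair from Re and Im of e^((2+i)t)v: X_1 = e^(2t)(cos(t)·(-2,-1) + sin(t)·(1,1)), X_2 = e^(2t)(sin(t)·(-2,-1) - cos(t)·(1,1)).
General solution: C_1X_1 + C_2X_2.

x(t) = C_1e^(2t)sin(t) - 2C_1e^(2t)cos(t) - 2C_2e^(2t)sin(t) - C_2e^(2t)cos(t), z(t) = C_1e^(2t)sin(t) - C_1e^(2t)cos(t) - C_2e^(2t)sin(t) - C_2e^(2t)cos(t)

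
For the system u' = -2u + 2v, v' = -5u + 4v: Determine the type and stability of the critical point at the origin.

unstable spiral

A = [[-2,2],[-5,4]]; det(A-λI) = λ^2 - 2λ + 2.
λ = 1 ± i: positive real part.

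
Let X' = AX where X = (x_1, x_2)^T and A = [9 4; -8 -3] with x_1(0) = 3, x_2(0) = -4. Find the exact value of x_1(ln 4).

2052

A = [[9,4],[-8,-3]]; eigenvalues λ = 1, 5.
Eigenvectors: (-1,2) for λ=1, (-1,1) for λ=5.
From the initial condition, c_1 = -1, c_2 = -2.
x_1(ln 4) = (-1)(4^1)(-1) + (-2)(4^5)(-1) = 2052.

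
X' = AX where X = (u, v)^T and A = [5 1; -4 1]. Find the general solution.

u(t) = -c_1e^(3t) - c_2te^(3t) + c_2e^(3t), v(t) = 2c_1e^(3t) + 2c_2te^(3t) - 3c_2e^(3t)

Coefficient matrix A = [[5, 1], [-4, 1]].
Characteristic polynomial det(A - λI) = λ^2 - 6λ + 9 = 0.
Single eigenvalue λ = 3 with algebraic multiplicity 2.
Eigenvector v = (-1,2); generalized eigenvector w with (A-λI)w=v is (1,-3).
General solution: e^(3t)[c_1·v + c_2·(t·v + w)].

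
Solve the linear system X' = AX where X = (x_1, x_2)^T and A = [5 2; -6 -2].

x_1(t) = -c_1e^(t) - 2c_2e^(2t), x_2(t) = 2c_1e^(t) + 3c_2e^(2t)

Coefficient matrix A = [[5, 2], [-6, -2]].
Characteristic polynomial det(A - λI) = λ^2 - 3λ + 2 = 0.
Eigenvalues λ = 1, 2.
For λ=1: (A-λI) row 1 is [4, 2], so an eigenvector is (-1, 2).
For λ=2: (A-λI) row 1 is [3, 2], so an eigenvector is (-2, 3).
General solution: c_1e^(t)(-1,2) + c_2e^(2t)(-2,3).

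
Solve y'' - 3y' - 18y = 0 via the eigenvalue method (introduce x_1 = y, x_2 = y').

y(t) = C_1e^(-3t) + C_2e^(6t)

Let x_1 = y, x_2 = y'. Then x_1' = x_2 and x_2' = 18x_1 + 3x_2.
A = [[0,1],[18,3]]; det(A-λI) = λ^2 - 3λ - 18.
Eigenvalues λ = -3, 6 with eigenvectors (1,-3), (1,6).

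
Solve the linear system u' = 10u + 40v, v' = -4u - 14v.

Coefficient matrix A = [[10, 40], [-4, -14]].
Characteristic polynomial det(A - λI) = λ^2 + 4λ + 20 = 0.
Eigenvalues λ = -2 ± 4i (complex conjugate pair).
For λ=-2+4i: an eigenvector is (-3,1) - i(1,0) = (-3 - i, 1).
A real fundamental pair from Re and Im of e^((-2+4i)t)v: X_1 = e^(-2t)(cos(4t)·(-3,1) + sin(4t)·(1,0)), X_2 = e^(-2t)(sin(4t)·(-3,1) - cos(4t)·(1,0)).
General solution: c_1X_1 + c_2X_2.

u(t) = c_1e^(-2t)sin(4t) - 3c_1e^(-2t)cos(4t) - 3c_2e^(-2t)sin(4t) - c_2e^(-2t)cos(4t), v(t) = c_1e^(-2t)cos(4t) + c_2e^(-2t)sin(4t)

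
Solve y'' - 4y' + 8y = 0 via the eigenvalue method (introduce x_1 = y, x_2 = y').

y(t) = C_1e^(2t)cos(2t) + C_2e^(2t)sin(2t)

Let x_1 = y, x_2 = y'. Then x_1' = x_2 and x_2' = -8x_1 + 4x_2.
A = [[0,1],[-8,4]]; det(A-λI) = λ^2 - 4λ + 8.
Eigenvalues λ = 2 ± 2i.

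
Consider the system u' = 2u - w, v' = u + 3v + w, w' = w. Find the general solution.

Coefficient matrix A = [[2, 0, -1], [1, 3, 1], [0, 0, 1]].
det(A - λI) = 0 gives eigenvalues λ = 1, 3, 2.
For λ=1: eigenvector (1,-1,1).
For λ=3: eigenvector (0,1,0).
For λ=2: eigenvector (-1,1,0).
General solution: K_1e^(t)(1,-1,1) + K_2e^(3t)(0,1,0) + K_3e^(2t)(-1,1,0).

u(t) = K_1e^(t) - K_3e^(2t), v(t) = -K_1e^(t) + K_2e^(3t) + K_3e^(2t), w(t) = K_1e^(t)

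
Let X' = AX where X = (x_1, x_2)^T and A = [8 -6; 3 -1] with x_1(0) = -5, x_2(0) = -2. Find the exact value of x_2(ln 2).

-92

A = [[8,-6],[3,-1]]; eigenvalues λ = 2, 5.
Eigenvectors: (-1,-1) for λ=2, (2,1) for λ=5.
From the initial condition, c_1 = -1, c_2 = -3.
x_2(ln 2) = (-1)(2^2)(-1) + (-3)(2^5)(1) = -92.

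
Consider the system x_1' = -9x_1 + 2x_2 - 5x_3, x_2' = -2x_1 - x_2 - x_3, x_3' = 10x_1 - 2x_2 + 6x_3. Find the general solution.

Coefficient matrix A = [[-9, 2, -5], [-2, -1, -1], [10, -2, 6]].
det(A - λI) = 0 gives eigenvalues λ = 1, -3, -2.
For λ=1: eigenvector (-1,0,2).
For λ=-3: eigenvector (-2,-1,2).
For λ=-2: eigenvector (1,1,-1).
General solution: K_1e^(t)(-1,0,2) + K_2e^(-3t)(-2,-1,2) + K_3e^(-2t)(1,1,-1).

x_1(t) = -K_1e^(t) - 2K_2e^(-3t) + K_3e^(-2t), x_2(t) = -K_2e^(-3t) + K_3e^(-2t), x_3(t) = 2K_1e^(t) + 2K_2e^(-3t) - K_3e^(-2t)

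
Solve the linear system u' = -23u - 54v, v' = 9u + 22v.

Coefficient matrix A = [[-23, -54], [9, 22]].
Characteristic polynomial det(A - λI) = λ^2 + λ - 20 = 0.
Eigenvalues λ = 4, -5.
For λ=4: (A-λI) row 1 is [-27, -54], so an eigenvector is (2, -1).
For λ=-5: (A-λI) row 1 is [-18, -54], so an eigenvector is (3, -1).
General solution: C_1e^(4t)(2,-1) + C_2e^(-5t)(3,-1).

u(t) = 2C_1e^(4t) + 3C_2e^(-5t), v(t) = -C_1e^(4t) - C_2e^(-5t)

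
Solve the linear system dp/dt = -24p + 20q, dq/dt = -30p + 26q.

Coefficient matrix A = [[-24, 20], [-30, 26]].
Characteristic polynomial det(A - λI) = λ^2 - 2λ - 24 = 0.
Eigenvalues λ = 6, -4.
For λ=6: (A-λI) row 1 is [-30, 20], so an eigenvector is (-2, -3).
For λ=-4: (A-λI) row 1 is [-20, 20], so an eigenvector is (1, 1).
General solution: C_1e^(6t)(-2,-3) + C_2e^(-4t)(1,1).

p(t) = -2C_1e^(6t) + C_2e^(-4t), q(t) = -3C_1e^(6t) + C_2e^(-4t)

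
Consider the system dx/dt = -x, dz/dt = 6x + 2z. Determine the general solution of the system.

Coefficient matrix A = [[-1, 0], [6, 2]].
Characteristic polynomial det(A - λI) = λ^2 - λ - 2 = 0.
Eigenvalues λ = 2, -1.
For λ=2: (A-λI) row 1 is [-3, 0], so an eigenvector is (0, 1).
For λ=-1: (A-λI) row 2 is [6, 3], so an eigenvector is (-1, 2).
General solution: K_1e^(2t)(0,1) + K_2e^(-t)(-1,2).

x(t) = -K_2e^(-t), z(t) = K_1e^(2t) + 2K_2e^(-t)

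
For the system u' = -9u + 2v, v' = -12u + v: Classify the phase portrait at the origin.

A = [[-9,2],[-12,1]]; det(A-λI) = λ^2 + 8λ + 15.
λ = -3, -5: both negative.

stable node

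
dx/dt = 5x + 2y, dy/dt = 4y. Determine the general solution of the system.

Coefficient matrix A = [[5, 2], [0, 4]].
Characteristic polynomial det(A - λI) = λ^2 - 9λ + 20 = 0.
Eigenvalues λ = 4, 5.
For λ=4: (A-λI) row 1 is [1, 2], so an eigenvector is (2, -1).
For λ=5: (A-λI) row 1 is [0, 2], so an eigenvector is (1, 0).
General solution: c_1e^(4t)(2,-1) + c_2e^(5t)(1,0).

x(t) = 2c_1e^(4t) + c_2e^(5t), y(t) = -c_1e^(4t)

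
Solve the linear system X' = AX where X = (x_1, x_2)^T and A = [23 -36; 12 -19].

Coefficient matrix A = [[23, -36], [12, -19]].
Characteristic polynomial det(A - λI) = λ^2 - 4λ - 5 = 0.
Eigenvalues λ = 5, -1.
For λ=5: (A-λI) row 1 is [18, -36], so an eigenvector is (-2, -1).
For λ=-1: (A-λI) row 1 is [24, -36], so an eigenvector is (-3, -2).
General solution: c_1e^(5t)(-2,-1) + c_2e^(-t)(-3,-2).

x_1(t) = -2c_1e^(5t) - 3c_2e^(-t), x_2(t) = -c_1e^(5t) - 2c_2e^(-t)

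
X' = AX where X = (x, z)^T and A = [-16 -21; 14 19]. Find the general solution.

Coefficient matrix A = [[-16, -21], [14, 19]].
Characteristic polynomial det(A - λI) = λ^2 - 3λ - 10 = 0.
Eigenvalues λ = -2, 5.
For λ=-2: (A-λI) row 1 is [-14, -21], so an eigenvector is (3, -2).
For λ=5: (A-λI) row 1 is [-21, -21], so an eigenvector is (-1, 1).
General solution: C_1e^(-2t)(3,-2) + C_2e^(5t)(-1,1).

x(t) = 3C_1e^(-2t) - C_2e^(5t), z(t) = -2C_1e^(-2t) + C_2e^(5t)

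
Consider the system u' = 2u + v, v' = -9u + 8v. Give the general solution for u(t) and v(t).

u(t) = -c_1e^(5t) - c_2te^(5t), v(t) = -3c_1e^(5t) - 3c_2te^(5t) - c_2e^(5t)

Coefficient matrix A = [[2, 1], [-9, 8]].
Characteristic polynomial det(A - λI) = λ^2 - 10λ + 25 = 0.
Single eigenvalue λ = 5 with algebraic multiplicity 2.
Eigenvector v = (-1,-3); generalized eigenvector w with (A-λI)w=v is (0,-1).
General solution: e^(5t)[c_1·v + c_2·(t·v + w)].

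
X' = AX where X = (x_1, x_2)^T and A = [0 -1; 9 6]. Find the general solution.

Coefficient matrix A = [[0, -1], [9, 6]].
Characteristic polynomial det(A - λI) = λ^2 - 6λ + 9 = 0.
Single eigenvalue λ = 3 with algebraic multiplicity 2.
Eigenvector v = (1,-3); generalized eigenvector w with (A-λI)w=v is (0,-1).
General solution: e^(3t)[K_1·v + K_2·(t·v + w)].

x_1(t) = K_1e^(3t) + K_2te^(3t), x_2(t) = -3K_1e^(3t) - 3K_2te^(3t) - K_2e^(3t)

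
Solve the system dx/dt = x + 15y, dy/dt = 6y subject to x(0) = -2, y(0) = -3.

Coefficient matrix A = [[1, 15], [0, 6]].
Characteristic polynomial det(A - λI) = λ^2 - 7λ + 6 = 0.
Eigenvalues λ = 6, 1.
For λ=6: (A-λI) row 1 is [-5, 15], so an eigenvector is (-3, -1).
For λ=1: (A-λI) row 1 is [0, 15], so an eigenvector is (-1, 0).
General solution: K_1e^(6t)(-3,-1) + K_2e^(t)(-1,0).
Applying x(0)=-2, y(0)=-3 gives K_1=3, K_2=-7.

x(t) = -9e^(6t) + 7e^(t), y(t) = -3e^(6t)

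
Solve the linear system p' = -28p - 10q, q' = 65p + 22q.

p(t) = c_1e^(-3t)sin(5t) + c_1e^(-3t)cos(5t) + c_2e^(-3t)sin(5t) - c_2e^(-3t)cos(5t), q(t) = -2c_1e^(-3t)sin(5t) - 3c_1e^(-3t)cos(5t) - 3c_2e^(-3t)sin(5t) + 2c_2e^(-3t)cos(5t)

Coefficient matrix A = [[-28, -10], [65, 22]].
Characteristic polynomial det(A - λI) = λ^2 + 6λ + 34 = 0.
Eigenvalues λ = -3 ± 5i (complex conjugate pair).
For λ=-3+5i: an eigenvector is (1,-3) - i(1,-2) = (1 - i, -3 + 2i).
A real fundamental pair from Re and Im of e^((-3+5i)t)v: X_1 = e^(-3t)(cos(5t)·(1,-3) + sin(5t)·(1,-2)), X_2 = e^(-3t)(sin(5t)·(1,-3) - cos(5t)·(1,-2)).
General solution: c_1X_1 + c_2X_2.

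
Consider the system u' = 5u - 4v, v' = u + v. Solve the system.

Coefficient matrix A = [[5, -4], [1, 1]].
Characteristic polynomial det(A - λI) = λ^2 - 6λ + 9 = 0.
Single eigenvalue λ = 3 with algebraic multiplicity 2.
Eigenvector v = (-2,-1); generalized eigenvector w with (A-λI)w=v is (3,2).
General solution: e^(3t)[c_1·v + c_2·(t·v + w)].

u(t) = -2c_1e^(3t) - 2c_2te^(3t) + 3c_2e^(3t), v(t) = -c_1e^(3t) - c_2te^(3t) + 2c_2e^(3t)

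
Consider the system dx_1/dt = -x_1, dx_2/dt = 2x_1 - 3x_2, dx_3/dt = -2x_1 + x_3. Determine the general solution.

x_1(t) = K_3e^(-t), x_2(t) = K_2e^(-3t) + K_3e^(-t), x_3(t) = K_1e^(t) + K_3e^(-t)

Coefficient matrix A = [[-1, 0, 0], [2, -3, 0], [-2, 0, 1]].
det(A - λI) = 0 gives eigenvalues λ = 1, -3, -1.
For λ=1: eigenvector (0,0,1).
For λ=-3: eigenvector (0,1,0).
For λ=-1: eigenvector (1,1,1).
General solution: K_1e^(t)(0,0,1) + K_2e^(-3t)(0,1,0) + K_3e^(-t)(1,1,1).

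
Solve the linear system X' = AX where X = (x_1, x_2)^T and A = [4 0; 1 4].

x_1(t) = C_2e^(4t), x_2(t) = C_1e^(4t) + C_2te^(4t) - 3C_2e^(4t)

Coefficient matrix A = [[4, 0], [1, 4]].
Characteristic polynomial det(A - λI) = λ^2 - 8λ + 16 = 0.
Single eigenvalue λ = 4 with algebraic multiplicity 2.
Eigenvector v = (0,1); generalized eigenvector w with (A-λI)w=v is (1,-3).
General solution: e^(4t)[C_1·v + C_2·(t·v + w)].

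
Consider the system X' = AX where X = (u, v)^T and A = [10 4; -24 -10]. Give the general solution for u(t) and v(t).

u(t) = -C_1e^(-2t) - C_2e^(2t), v(t) = 3C_1e^(-2t) + 2C_2e^(2t)

Coefficient matrix A = [[10, 4], [-24, -10]].
Characteristic polynomial det(A - λI) = λ^2 - 4 = 0.
Eigenvalues λ = -2, 2.
For λ=-2: (A-λI) row 1 is [12, 4], so an eigenvector is (-1, 3).
For λ=2: (A-λI) row 1 is [8, 4], so an eigenvector is (-1, 2).
General solution: C_1e^(-2t)(-1,3) + C_2e^(2t)(-1,2).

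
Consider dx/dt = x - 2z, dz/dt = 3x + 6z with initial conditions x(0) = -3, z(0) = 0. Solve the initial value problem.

Coefficient matrix A = [[1, -2], [3, 6]].
Characteristic polynomial det(A - λI) = λ^2 - 7λ + 12 = 0.
Eigenvalues λ = 3, 4.
For λ=3: (A-λI) row 1 is [-2, -2], so an eigenvector is (1, -1).
For λ=4: (A-λI) row 1 is [-3, -2], so an eigenvector is (2, -3).
General solution: K_1e^(3t)(1,-1) + K_2e^(4t)(2,-3).
Applying x(0)=-3, z(0)=0 gives K_1=-9, K_2=3.

x(t) = 6e^(4t) - 9e^(3t), z(t) = -9e^(4t) + 9e^(3t)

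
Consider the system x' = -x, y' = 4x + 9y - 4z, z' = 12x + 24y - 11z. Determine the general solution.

x(t) = C_1e^(-t), y(t) = 2C_1e^(-t) + C_2e^(t) + C_3e^(-3t), z(t) = 6C_1e^(-t) + 2C_2e^(t) + 3C_3e^(-3t)

Coefficient matrix A = [[-1, 0, 0], [4, 9, -4], [12, 24, -11]].
det(A - λI) = 0 gives eigenvalues λ = -1, 1, -3.
For λ=-1: eigenvector (1,2,6).
For λ=1: eigenvector (0,1,2).
For λ=-3: eigenvector (0,1,3).
General solution: C_1e^(-t)(1,2,6) + C_2e^(t)(0,1,2) + C_3e^(-3t)(0,1,3).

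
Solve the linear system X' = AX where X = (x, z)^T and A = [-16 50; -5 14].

Coefficient matrix A = [[-16, 50], [-5, 14]].
Characteristic polynomial det(A - λI) = λ^2 + 2λ + 26 = 0.
Eigenvalues λ = -1 ± 5i (complex conjugate pair).
For λ=-1+5i: an eigenvector is (-1,0) - i(3,1) = (-1 - 3i, 0 - i).
A real fundamental pair from Re and Im of e^((-1+5i)t)v: X_1 = e^(-t)(cos(5t)·(-1,0) + sin(5t)·(3,1)), X_2 = e^(-t)(sin(5t)·(-1,0) - cos(5t)·(3,1)).
General solution: c_1X_1 + c_2X_2.

x(t) = 3c_1e^(-t)sin(5t) - c_1e^(-t)cos(5t) - c_2e^(-t)sin(5t) - 3c_2e^(-t)cos(5t), z(t) = c_1e^(-t)sin(5t) - c_2e^(-t)cos(5t)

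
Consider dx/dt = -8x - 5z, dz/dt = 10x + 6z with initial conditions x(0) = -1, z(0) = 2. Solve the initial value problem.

x(t) = -3e^(-t)sin(t) - e^(-t)cos(t), z(t) = 4e^(-t)sin(t) + 2e^(-t)cos(t)

Coefficient matrix A = [[-8, -5], [10, 6]].
Characteristic polynomial det(A - λI) = λ^2 + 2λ + 2 = 0.
Eigenvalues λ = -1 ± i (complex conjugate pair).
For λ=-1+i: an eigenvector is (-2,3) - i(-1,1) = (-2 + i, 3 - i).
A real fundamental pair from Re and Im of e^((-1+i)t)v: X_1 = e^(-t)(cos(t)·(-2,3) + sin(t)·(-1,1)), X_2 = e^(-t)(sin(t)·(-2,3) - cos(t)·(-1,1)).
General solution: K_1X_1 + K_2X_2.
Applying x(0)=-1, z(0)=2 gives K_1=1, K_2=1.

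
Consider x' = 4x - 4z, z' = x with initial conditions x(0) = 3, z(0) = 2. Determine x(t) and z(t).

x(t) = -2te^(2t) + 3e^(2t), z(t) = -te^(2t) + 2e^(2t)

Coefficient matrix A = [[4, -4], [1, 0]].
Characteristic polynomial det(A - λI) = λ^2 - 4λ + 4 = 0.
Single eigenvalue λ = 2 with algebraic multiplicity 2.
Eigenvector v = (-2,-1); generalized eigenvector w with (A-λI)w=v is (-1,0).
General solution: e^(2t)[K_1·v + K_2·(t·v + w)].
Applying x(0)=3, z(0)=2 gives K_1=-2, K_2=1.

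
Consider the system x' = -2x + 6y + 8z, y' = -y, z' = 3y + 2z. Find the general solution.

x(t) = C_1e^(-2t) + 2C_2e^(2t) + 2C_3e^(-t), y(t) = -C_3e^(-t), z(t) = C_2e^(2t) + C_3e^(-t)

Coefficient matrix A = [[-2, 6, 8], [0, -1, 0], [0, 3, 2]].
det(A - λI) = 0 gives eigenvalues λ = -2, 2, -1.
For λ=-2: eigenvector (1,0,0).
For λ=2: eigenvector (2,0,1).
For λ=-1: eigenvector (2,-1,1).
General solution: C_1e^(-2t)(1,0,0) + C_2e^(2t)(2,0,1) + C_3e^(-t)(2,-1,1).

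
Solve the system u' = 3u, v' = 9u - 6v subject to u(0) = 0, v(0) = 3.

Coefficient matrix A = [[3, 0], [9, -6]].
Characteristic polynomial det(A - λI) = λ^2 + 3λ - 18 = 0.
Eigenvalues λ = -6, 3.
For λ=-6: (A-λI) row 1 is [9, 0], so an eigenvector is (0, 1).
For λ=3: (A-λI) row 2 is [9, -9], so an eigenvector is (-1, -1).
General solution: K_1e^(-6t)(0,1) + K_2e^(3t)(-1,-1).
Applying u(0)=0, v(0)=3 gives K_1=3, K_2=0.

u(t) = 0, v(t) = 3e^(-6t)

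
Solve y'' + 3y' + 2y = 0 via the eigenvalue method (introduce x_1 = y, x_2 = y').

Let x_1 = y, x_2 = y'. Then x_1' = x_2 and x_2' = -2x_1 - 3x_2.
A = [[0,1],[-2,-3]]; det(A-λI) = λ^2 + 3λ + 2.
Eigenvalues λ = -2, -1 with eigenvectors (1,-2), (1,-1).

y(t) = K_1e^(-2t) + K_2e^(-t)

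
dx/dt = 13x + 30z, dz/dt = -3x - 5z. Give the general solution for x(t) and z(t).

x(t) = K_1e^(4t)sin(3t) - 3K_1e^(4t)cos(3t) - 3K_2e^(4t)sin(3t) - K_2e^(4t)cos(3t), z(t) = K_1e^(4t)cos(3t) + K_2e^(4t)sin(3t)

Coefficient matrix A = [[13, 30], [-3, -5]].
Characteristic polynomial det(A - λI) = λ^2 - 8λ + 25 = 0.
Eigenvalues λ = 4 ± 3i (complex conjugate pair).
For λ=4+3i: an eigenvector is (-3,1) - i(1,0) = (-3 - i, 1).
A real fundamental pair from Re and Im of e^((4+3i)t)v: X_1 = e^(4t)(cos(3t)·(-3,1) + sin(3t)·(1,0)), X_2 = e^(4t)(sin(3t)·(-3,1) - cos(3t)·(1,0)).
General solution: K_1X_1 + K_2X_2.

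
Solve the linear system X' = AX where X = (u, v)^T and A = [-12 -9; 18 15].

Coefficient matrix A = [[-12, -9], [18, 15]].
Characteristic polynomial det(A - λI) = λ^2 - 3λ - 18 = 0.
Eigenvalues λ = 6, -3.
For λ=6: (A-λI) row 1 is [-18, -9], so an eigenvector is (-1, 2).
For λ=-3: (A-λI) row 1 is [-9, -9], so an eigenvector is (-1, 1).
General solution: K_1e^(6t)(-1,2) + K_2e^(-3t)(-1,1).

u(t) = -K_1e^(6t) - K_2e^(-3t), v(t) = 2K_1e^(6t) + K_2e^(-3t)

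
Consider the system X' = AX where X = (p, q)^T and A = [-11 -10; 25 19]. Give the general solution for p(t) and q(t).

p(t) = -K_1e^(4t)sin(5t) + K_1e^(4t)cos(5t) + K_2e^(4t)sin(5t) + K_2e^(4t)cos(5t), q(t) = 2K_1e^(4t)sin(5t) - K_1e^(4t)cos(5t) - K_2e^(4t)sin(5t) - 2K_2e^(4t)cos(5t)

Coefficient matrix A = [[-11, -10], [25, 19]].
Characteristic polynomial det(A - λI) = λ^2 - 8λ + 41 = 0.
Eigenvalues λ = 4 ± 5i (complex conjugate pair).
For λ=4+5i: an eigenvector is (1,-1) - i(-1,2) = (1 + i, -1 - 2i).
A real fundamental pair from Re and Im of e^((4+5i)t)v: X_1 = e^(4t)(cos(5t)·(1,-1) + sin(5t)·(-1,2)), X_2 = e^(4t)(sin(5t)·(1,-1) - cos(5t)·(-1,2)).
General solution: K_1X_1 + K_2X_2.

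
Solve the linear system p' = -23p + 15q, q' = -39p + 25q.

p(t) = -2C_1e^(t)sin(3t) - C_1e^(t)cos(3t) - C_2e^(t)sin(3t) + 2C_2e^(t)cos(3t), q(t) = -3C_1e^(t)sin(3t) - 2C_1e^(t)cos(3t) - 2C_2e^(t)sin(3t) + 3C_2e^(t)cos(3t)

Coefficient matrix A = [[-23, 15], [-39, 25]].
Characteristic polynomial det(A - λI) = λ^2 - 2λ + 10 = 0.
Eigenvalues λ = 1 ± 3i (complex conjugate pair).
For λ=1+3i: an eigenvector is (-1,-2) - i(-2,-3) = (-1 + 2i, -2 + 3i).
A real fundamental pair from Re and Im of e^((1+3i)t)v: X_1 = e^(t)(cos(3t)·(-1,-2) + sin(3t)·(-2,-3)), X_2 = e^(t)(sin(3t)·(-1,-2) - cos(3t)·(-2,-3)).
General solution: C_1X_1 + C_2X_2.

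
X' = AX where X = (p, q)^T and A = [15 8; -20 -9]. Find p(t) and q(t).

Coefficient matrix A = [[15, 8], [-20, -9]].
Characteristic polynomial det(A - λI) = λ^2 - 6λ + 25 = 0.
Eigenvalues λ = 3 ± 4i (complex conjugate pair).
For λ=3+4i: an eigenvector is (-1,2) - i(1,-1) = (-1 - i, 2 + i).
A real fundamental pair from Re and Im of e^((3+4i)t)v: X_1 = e^(3t)(cos(4t)·(-1,2) + sin(4t)·(1,-1)), X_2 = e^(3t)(sin(4t)·(-1,2) - cos(4t)·(1,-1)).
General solution: c_1X_1 + c_2X_2.

p(t) = c_1e^(3t)sin(4t) - c_1e^(3t)cos(4t) - c_2e^(3t)sin(4t) - c_2e^(3t)cos(4t), q(t) = -c_1e^(3t)sin(4t) + 2c_1e^(3t)cos(4t) + 2c_2e^(3t)sin(4t) + c_2e^(3t)cos(4t)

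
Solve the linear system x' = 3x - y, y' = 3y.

Coefficient matrix A = [[3, -1], [0, 3]].
Characteristic polynomial det(A - λI) = λ^2 - 6λ + 9 = 0.
Single eigenvalue λ = 3 with algebraic multiplicity 2.
Eigenvector v = (-1,0); generalized eigenvector w with (A-λI)w=v is (-2,1).
General solution: e^(3t)[c_1·v + c_2·(t·v + w)].

x(t) = -c_1e^(3t) - c_2te^(3t) - 2c_2e^(3t), y(t) = c_2e^(3t)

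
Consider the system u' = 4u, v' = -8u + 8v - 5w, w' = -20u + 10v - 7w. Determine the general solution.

u(t) = c_2e^(4t), v(t) = -c_1e^(-2t) + 2c_2e^(4t) + c_3e^(3t), w(t) = -2c_1e^(-2t) + c_3e^(3t)

Coefficient matrix A = [[4, 0, 0], [-8, 8, -5], [-20, 10, -7]].
det(A - λI) = 0 gives eigenvalues λ = -2, 4, 3.
For λ=-2: eigenvector (0,-1,-2).
For λ=4: eigenvector (1,2,0).
For λ=3: eigenvector (0,1,1).
General solution: c_1e^(-2t)(0,-1,-2) + c_2e^(4t)(1,2,0) + c_3e^(3t)(0,1,1).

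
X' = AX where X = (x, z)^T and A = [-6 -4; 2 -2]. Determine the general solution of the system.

x(t) = C_1e^(-4t)sin(2t) - C_1e^(-4t)cos(2t) - C_2e^(-4t)sin(2t) - C_2e^(-4t)cos(2t), z(t) = -C_1e^(-4t)sin(2t) + C_2e^(-4t)cos(2t)

Coefficient matrix A = [[-6, -4], [2, -2]].
Characteristic polynomial det(A - λI) = λ^2 + 8λ + 20 = 0.
Eigenvalues λ = -4 ± 2i (complex conjugate pair).
For λ=-4+2i: an eigenvector is (-1,0) - i(1,-1) = (-1 - i, 0 + i).
A real fundamental pair from Re and Im of e^((-4+2i)t)v: X_1 = e^(-4t)(cos(2t)·(-1,0) + sin(2t)·(1,-1)), X_2 = e^(-4t)(sin(2t)·(-1,0) - cos(2t)·(1,-1)).
General solution: C_1X_1 + C_2X_2.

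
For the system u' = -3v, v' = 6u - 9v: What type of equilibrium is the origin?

stable node

A = [[0,-3],[6,-9]]; det(A-λI) = λ^2 + 9λ + 18.
λ = -3, -6: both negative.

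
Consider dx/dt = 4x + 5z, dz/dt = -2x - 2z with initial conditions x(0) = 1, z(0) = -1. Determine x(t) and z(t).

Coefficient matrix A = [[4, 5], [-2, -2]].
Characteristic polynomial det(A - λI) = λ^2 - 2λ + 2 = 0.
Eigenvalues λ = 1 ± i (complex conjugate pair).
For λ=1+i: an eigenvector is (-2,1) - i(-1,1) = (-2 + i, 1 - i).
A real fundamental pair from Re and Im of e^((1+i)t)v: X_1 = e^(t)(cos(t)·(-2,1) + sin(t)·(-1,1)), X_2 = e^(t)(sin(t)·(-2,1) - cos(t)·(-1,1)).
General solution: K_1X_1 + K_2X_2.
Applying x(0)=1, z(0)=-1 gives K_1=0, K_2=1.

x(t) = -2e^(t)sin(t) + e^(t)cos(t), z(t) = e^(t)sin(t) - e^(t)cos(t)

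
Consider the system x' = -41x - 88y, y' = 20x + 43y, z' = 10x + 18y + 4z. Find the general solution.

Coefficient matrix A = [[-41, -88, 0], [20, 43, 0], [10, 18, 4]].
det(A - λI) = 0 gives eigenvalues λ = 3, -1, 4.
For λ=3: eigenvector (-2,1,2).
For λ=-1: eigenvector (11,-5,-4).
For λ=4: eigenvector (0,0,1).
General solution: C_1e^(3t)(-2,1,2) + C_2e^(-t)(11,-5,-4) + C_3e^(4t)(0,0,1).

x(t) = -2C_1e^(3t) + 11C_2e^(-t), y(t) = C_1e^(3t) - 5C_2e^(-t), z(t) = 2C_1e^(3t) - 4C_2e^(-t) + C_3e^(4t)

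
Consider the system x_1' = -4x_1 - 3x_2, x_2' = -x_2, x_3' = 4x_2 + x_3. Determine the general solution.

x_1(t) = -c_1e^(-t) + c_2e^(-4t), x_2(t) = c_1e^(-t), x_3(t) = -2c_1e^(-t) + c_3e^(t)

Coefficient matrix A = [[-4, -3, 0], [0, -1, 0], [0, 4, 1]].
det(A - λI) = 0 gives eigenvalues λ = -1, -4, 1.
For λ=-1: eigenvector (-1,1,-2).
For λ=-4: eigenvector (1,0,0).
For λ=1: eigenvector (0,0,1).
General solution: c_1e^(-t)(-1,1,-2) + c_2e^(-4t)(1,0,0) + c_3e^(t)(0,0,1).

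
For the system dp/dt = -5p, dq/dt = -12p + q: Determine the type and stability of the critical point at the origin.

A = [[-5,0],[-12,1]]; det(A-λI) = λ^2 + 4λ - 5.
λ = -5, 1: opposite signs.

saddle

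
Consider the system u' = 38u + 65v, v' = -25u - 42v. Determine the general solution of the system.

u(t) = -3K_1e^(-2t)sin(5t) - 2K_1e^(-2t)cos(5t) - 2K_2e^(-2t)sin(5t) + 3K_2e^(-2t)cos(5t), v(t) = 2K_1e^(-2t)sin(5t) + K_1e^(-2t)cos(5t) + K_2e^(-2t)sin(5t) - 2K_2e^(-2t)cos(5t)

Coefficient matrix A = [[38, 65], [-25, -42]].
Characteristic polynomial det(A - λI) = λ^2 + 4λ + 29 = 0.
Eigenvalues λ = -2 ± 5i (complex conjugate pair).
For λ=-2+5i: an eigenvector is (-2,1) - i(-3,2) = (-2 + 3i, 1 - 2i).
A real fundamental pair from Re and Im of e^((-2+5i)t)v: X_1 = e^(-2t)(cos(5t)·(-2,1) + sin(5t)·(-3,2)), X_2 = e^(-2t)(sin(5t)·(-2,1) - cos(5t)·(-3,2)).
General solution: K_1X_1 + K_2X_2.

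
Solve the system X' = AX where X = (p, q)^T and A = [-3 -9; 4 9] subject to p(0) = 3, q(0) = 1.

p(t) = -27te^(3t) + 3e^(3t), q(t) = 18te^(3t) + e^(3t)

Coefficient matrix A = [[-3, -9], [4, 9]].
Characteristic polynomial det(A - λI) = λ^2 - 6λ + 9 = 0.
Single eigenvalue λ = 3 with algebraic multiplicity 2.
Eigenvector v = (-3,2); generalized eigenvector w with (A-λI)w=v is (-1,1).
General solution: e^(3t)[C_1·v + C_2·(t·v + w)].
Applying p(0)=3, q(0)=1 gives C_1=-4, C_2=9.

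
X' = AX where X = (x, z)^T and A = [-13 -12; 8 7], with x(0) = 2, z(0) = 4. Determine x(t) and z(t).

x(t) = -16e^(-t) + 18e^(-5t), z(t) = 16e^(-t) - 12e^(-5t)

Coefficient matrix A = [[-13, -12], [8, 7]].
Characteristic polynomial det(A - λI) = λ^2 + 6λ + 5 = 0.
Eigenvalues λ = -1, -5.
For λ=-1: (A-λI) row 1 is [-12, -12], so an eigenvector is (1, -1).
For λ=-5: (A-λI) row 1 is [-8, -12], so an eigenvector is (-3, 2).
General solution: c_1e^(-t)(1,-1) + c_2e^(-5t)(-3,2).
Applying x(0)=2, z(0)=4 gives c_1=-16, c_2=-6.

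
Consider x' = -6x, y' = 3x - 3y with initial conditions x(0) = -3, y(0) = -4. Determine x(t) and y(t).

Coefficient matrix A = [[-6, 0], [3, -3]].
Characteristic polynomial det(A - λI) = λ^2 + 9λ + 18 = 0.
Eigenvalues λ = -3, -6.
For λ=-3: (A-λI) row 1 is [-3, 0], so an eigenvector is (0, 1).
For λ=-6: (A-λI) row 2 is [3, 3], so an eigenvector is (1, -1).
General solution: C_1e^(-3t)(0,1) + C_2e^(-6t)(1,-1).
Applying x(0)=-3, y(0)=-4 gives C_1=-7, C_2=-3.

x(t) = -3e^(-6t), y(t) = -7e^(-3t) + 3e^(-6t)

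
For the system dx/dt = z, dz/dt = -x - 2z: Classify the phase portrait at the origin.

stable improper node

A = [[0,1],[-1,-2]]; det(A-λI) = λ^2 + 2λ + 1.
repeated λ = -1 with a single eigenvector.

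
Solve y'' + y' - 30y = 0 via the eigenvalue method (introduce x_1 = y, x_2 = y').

y(t) = c_1e^(-6t) + c_2e^(5t)

Let x_1 = y, x_2 = y'. Then x_1' = x_2 and x_2' = 30x_1 - x_2.
A = [[0,1],[30,-1]]; det(A-λI) = λ^2 + λ - 30.
Eigenvalues λ = -6, 5 with eigenvectors (1,-6), (1,5).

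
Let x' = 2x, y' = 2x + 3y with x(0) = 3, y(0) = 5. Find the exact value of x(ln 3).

A = [[2,0],[2,3]]; eigenvalues λ = 2, 3.
Eigenvectors: (1,-2) for λ=2, (0,1) for λ=3.
From the initial condition, c_1 = 3, c_2 = 11.
x(ln 3) = (3)(3^2)(1) + (11)(3^3)(0) = 27.

27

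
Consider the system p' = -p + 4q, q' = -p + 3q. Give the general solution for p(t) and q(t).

Coefficient matrix A = [[-1, 4], [-1, 3]].
Characteristic polynomial det(A - λI) = λ^2 - 2λ + 1 = 0.
Single eigenvalue λ = 1 with algebraic multiplicity 2.
Eigenvector v = (2,1); generalized eigenvector w with (A-λI)w=v is (3,2).
General solution: e^(t)[K_1·v + K_2·(t·v + w)].

p(t) = 2K_1e^(t) + 2K_2te^(t) + 3K_2e^(t), q(t) = K_1e^(t) + K_2te^(t) + 2K_2e^(t)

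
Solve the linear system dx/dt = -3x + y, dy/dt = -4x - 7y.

Coefficient matrix A = [[-3, 1], [-4, -7]].
Characteristic polynomial det(A - λI) = λ^2 + 10λ + 25 = 0.
Single eigenvalue λ = -5 with algebraic multiplicity 2.
Eigenvector v = (-1,2); generalized eigenvector w with (A-λI)w=v is (-2,3).
General solution: e^(-5t)[C_1·v + C_2·(t·v + w)].

x(t) = -C_1e^(-5t) - C_2te^(-5t) - 2C_2e^(-5t), y(t) = 2C_1e^(-5t) + 2C_2te^(-5t) + 3C_2e^(-5t)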